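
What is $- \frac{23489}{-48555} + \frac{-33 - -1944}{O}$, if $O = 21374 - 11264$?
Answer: $\frac{265271}{394290} \approx 0.67278$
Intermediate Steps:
$O = 10110$ ($O = 21374 - 11264 = 10110$)
$- \frac{23489}{-48555} + \frac{-33 - -1944}{O} = - \frac{23489}{-48555} + \frac{-33 - -1944}{10110} = \left(-23489\right) \left(- \frac{1}{48555}\right) + \left(-33 + 1944\right) \frac{1}{10110} = \frac{283}{585} + 1911 \cdot \frac{1}{10110} = \frac{283}{585} + \frac{637}{3370} = \frac{265271}{394290}$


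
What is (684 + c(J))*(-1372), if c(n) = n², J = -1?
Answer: -939820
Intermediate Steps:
(684 + c(J))*(-1372) = (684 + (-1)²)*(-1372) = (684 + 1)*(-1372) = 685*(-1372) = -939820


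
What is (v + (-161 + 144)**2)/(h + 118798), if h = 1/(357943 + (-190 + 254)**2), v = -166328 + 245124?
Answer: 28631854315/43009509123 ≈ 0.66571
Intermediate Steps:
v = 78796
h = 1/362039 (h = 1/(357943 + 64**2) = 1/(357943 + 4096) = 1/362039 ≈ 2.7621e-6)
(v + (-161 + 144)**2)/(h + 118798) = (78796 + (-161 + 144)**2)/(1/362039 + 118798) = (78796 + (-17)**2)/(43009509123/362039) = (78796 + 289)*(362039/43009509123) = 79085*(362039/43009509123) = 28631854315/43009509123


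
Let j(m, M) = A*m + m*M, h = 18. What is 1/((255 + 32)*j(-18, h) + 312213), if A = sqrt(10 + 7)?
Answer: 73075/15868637391 + 574*sqrt(17)/5289545797 ≈ 5.0524e-6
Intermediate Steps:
A = sqrt(17) ≈ 4.1231
j(m, M) = M*m + m*sqrt(17) (j(m, M) = sqrt(17)*m + m*M = m*sqrt(17) + M*m = M*m + m*sqrt(17))
1/((255 + 32)*j(-18, h) + 312213) = 1/((255 + 32)*(-18*(18 + sqrt(17))) + 312213) = 1/(287*(-324 - 18*sqrt(17)) + 312213) = 1/((-92988 - 5166*sqrt(17)) + 312213) = 1/(219225 - 5166*sqrt(17))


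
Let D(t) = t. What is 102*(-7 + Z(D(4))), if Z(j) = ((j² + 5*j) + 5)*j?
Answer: 16014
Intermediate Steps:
Z(j) = j*(5 + j² + 5*j) (Z(j) = (5 + j² + 5*j)*j = j*(5 + j² + 5*j))
102*(-7 + Z(D(4))) = 102*(-7 + 4*(5 + 4² + 5*4)) = 102*(-7 + 4*(5 + 16 + 20)) = 102*(-7 + 4*41) = 102*(-7 + 164) = 102*157 = 16014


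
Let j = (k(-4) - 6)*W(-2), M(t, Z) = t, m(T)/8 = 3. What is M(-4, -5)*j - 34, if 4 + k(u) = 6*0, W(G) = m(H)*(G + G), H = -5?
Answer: -3874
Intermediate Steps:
m(T) = 24 (m(T) = 8*3 = 24)
W(G) = 48*G (W(G) = 24*(G + G) = 24*(2*G) = 48*G)
k(u) = -4 (k(u) = -4 + 6*0 = -4 + 0 = -4)
j = 960 (j = (-4 - 6)*(48*(-2)) = -10*(-96) = 960)
M(-4, -5)*j - 34 = -4*960 - 34 = -3840 - 34 = -3874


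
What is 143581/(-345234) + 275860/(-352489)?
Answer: -145846974349/121691187426 ≈ -1.1985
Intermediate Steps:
143581/(-345234) + 275860/(-352489) = 143581*(-1/345234) + 275860*(-1/352489) = -143581/345234 - 275860/352489 = -145846974349/121691187426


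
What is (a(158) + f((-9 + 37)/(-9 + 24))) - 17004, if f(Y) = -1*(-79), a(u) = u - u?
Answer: -16925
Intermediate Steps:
a(u) = 0
f(Y) = 79
(a(158) + f((-9 + 37)/(-9 + 24))) - 17004 = (0 + 79) - 17004 = 79 - 17004 = -16925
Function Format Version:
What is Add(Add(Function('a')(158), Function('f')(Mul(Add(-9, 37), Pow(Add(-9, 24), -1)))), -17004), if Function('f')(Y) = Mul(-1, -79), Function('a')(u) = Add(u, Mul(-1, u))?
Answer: -16925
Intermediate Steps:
Function('a')(u) = 0
Function('f')(Y) = 79
Add(Add(Function('a')(158), Function('f')(Mul(Add(-9, 37), Pow(Add(-9, 24), -1)))), -17004) = Add(Add(0, 79), -17004) = Add(79, -17004) = -16925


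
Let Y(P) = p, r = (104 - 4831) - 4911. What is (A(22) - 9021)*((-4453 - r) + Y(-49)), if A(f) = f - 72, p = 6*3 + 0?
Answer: -47196413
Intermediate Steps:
p = 18 (p = 18 + 0 = 18)
r = -9638 (r = -4727 - 4911 = -9638)
Y(P) = 18
A(f) = -72 + f
(A(22) - 9021)*((-4453 - r) + Y(-49)) = ((-72 + 22) - 9021)*((-4453 - 1*(-9638)) + 18) = (-50 - 9021)*((-4453 + 9638) + 18) = -9071*(5185 + 18) = -9071*5203 = -47196413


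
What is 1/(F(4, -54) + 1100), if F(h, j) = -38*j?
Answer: 1/3152 ≈ 0.00031726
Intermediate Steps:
1/(F(4, -54) + 1100) = 1/(-38*(-54) + 1100) = 1/(2052 + 1100) = 1/3152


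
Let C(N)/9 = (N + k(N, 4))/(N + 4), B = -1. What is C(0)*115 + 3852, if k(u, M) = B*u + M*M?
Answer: 7992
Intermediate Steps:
k(u, M) = M**2 - u (k(u, M) = -u + M*M = -u + M**2 = M**2 - u)
C(N) = 144/(4 + N) (C(N) = 9*((N + (4**2 - N))/(N + 4)) = 9*((N + (16 - N))/(4 + N)) = 9*(16/(4 + N)) = 144/(4 + N))
C(0)*115 + 3852 = (144/(4 + 0))*115 + 3852 = (144/4)*115 + 3852 = (144*(1/4))*115 + 3852 = 36*115 + 3852 = 4140 + 3852 = 7992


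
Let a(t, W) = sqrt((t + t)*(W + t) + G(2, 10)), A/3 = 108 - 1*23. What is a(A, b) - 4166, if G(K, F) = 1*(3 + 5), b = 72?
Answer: -4166 + sqrt(166778) ≈ -3757.6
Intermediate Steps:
G(K, F) = 8 (G(K, F) = 1*8 = 8)
A = 255 (A = 3*(108 - 1*23) = 3*(108 - 23) = 3*85 = 255)
a(t, W) = sqrt(8 + 2*t*(W + t)) (a(t, W) = sqrt((t + t)*(W + t) + 8) = sqrt((2*t)*(W + t) + 8) = sqrt(2*t*(W + t) + 8) = sqrt(8 + 2*t*(W + t)))
a(A, b) - 4166 = sqrt(8 + 2*255**2 + 2*72*255) - 4166 = sqrt(8 + 2*65025 + 36720) - 4166 = sqrt(8 + 130050 + 36720) - 4166 = sqrt(166778) - 4166 = -4166 + sqrt(166778)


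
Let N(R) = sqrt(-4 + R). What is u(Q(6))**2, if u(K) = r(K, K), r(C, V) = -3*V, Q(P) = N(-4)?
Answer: -72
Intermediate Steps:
Q(P) = 2*I*sqrt(2) (Q(P) = sqrt(-4 - 4) = sqrt(-8) = 2*I*sqrt(2))
u(K) = -3*K
u(Q(6))**2 = (-6*I*sqrt(2))**2 = -72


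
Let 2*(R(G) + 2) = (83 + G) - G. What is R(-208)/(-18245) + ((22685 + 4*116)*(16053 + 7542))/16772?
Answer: 1423632898283/43715020 ≈ 32566.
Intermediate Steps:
R(G) = 79/2 (R(G) = -2 + ((83 + G) - G)/2 = -2 + (½)*83 = -2 + 83/2 = 79/2)
R(-208)/(-18245) + ((22685 + 4*116)*(16053 + 7542))/16772 = (79/2)/(-18245) + ((22685 + 4*116)*(16053 + 7542))/16772 = (79/2)*(-1/18245) + ((22685 + 464)*23595)*(1/16772) = -79/36490 + (23149*23595)*(1/16772) = -79/36490 + 546200655*(1/16772) = -79/36490 + 78028665/2396 = 1423632898283/43715020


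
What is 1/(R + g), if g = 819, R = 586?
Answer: 1/1405 ≈ 0.00071174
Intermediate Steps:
1/(R + g) = 1/(586 + 819) = 1/1405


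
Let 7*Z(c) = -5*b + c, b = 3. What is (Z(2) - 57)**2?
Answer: 169744/49 ≈ 3464.2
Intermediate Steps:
Z(c) = -15/7 + c/7 (Z(c) = (-5*3 + c)/7 = (-15 + c)/7 = -15/7 + c/7)
(Z(2) - 57)**2 = ((-15/7 + (1/7)*2) - 57)**2 = ((-15/7 + 2/7) - 57)**2 = (-13/7 - 57)**2 = (-412/7)**2 = 169744/49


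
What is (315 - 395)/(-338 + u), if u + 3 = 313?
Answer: 20/7 ≈ 2.8571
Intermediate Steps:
u = 310 (u = -3 + 313 = 310)
(315 - 395)/(-338 + u) = (315 - 395)/(-338 + 310) = -80/(-28) = -80*(-1/28) = 20/7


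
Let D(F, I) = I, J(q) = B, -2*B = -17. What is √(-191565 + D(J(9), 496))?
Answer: I*√191069 ≈ 437.11*I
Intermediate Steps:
B = 17/2 (B = -½*(-17) = 17/2 ≈ 8.5000)
J(q) = 17/2
√(-191565 + D(J(9), 496)) = √(-191565 + 496) = √(-191069) = I*√191069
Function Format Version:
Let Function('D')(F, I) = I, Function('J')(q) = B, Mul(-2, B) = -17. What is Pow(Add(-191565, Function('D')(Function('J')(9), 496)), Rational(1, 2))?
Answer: Mul(I, Pow(191069, Rational(1, 2))) ≈ Mul(437.11, I)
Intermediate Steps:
B = Rational(17, 2) (B = Mul(Rational(-1, 2), -17) = Rational(17, 2) ≈ 8.5000)
Function('J')(q) = Rational(17, 2)
Pow(Add(-191565, Function('D')(Function('J')(9), 496)), Rational(1, 2)) = Pow(Add(-191565, 496), Rational(1, 2)) = Pow(-191069, Rational(1, 2)) = Mul(I, Pow(191069, Rational(1, 2)))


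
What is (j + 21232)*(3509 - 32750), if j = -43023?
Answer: 637190631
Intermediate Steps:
(j + 21232)*(3509 - 32750) = (-43023 + 21232)*(3509 - 32750) = -21791*(-29241) = 637190631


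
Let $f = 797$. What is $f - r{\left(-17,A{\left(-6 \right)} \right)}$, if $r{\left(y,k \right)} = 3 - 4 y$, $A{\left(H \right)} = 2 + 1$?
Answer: $726$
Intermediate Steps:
$A{\left(H \right)} = 3$
$f - r{\left(-17,A{\left(-6 \right)} \right)} = 797 - \left(3 - -68\right) = 797 - \left(3 + 68\right) = 797 - 71 = 726$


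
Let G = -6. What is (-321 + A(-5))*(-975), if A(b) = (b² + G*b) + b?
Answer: 264225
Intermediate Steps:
A(b) = b² - 5*b (A(b) = (b² - 6*b) + b = b² - 5*b)
(-321 + A(-5))*(-975) = (-321 - 5*(-5 - 5))*(-975) = (-321 - 5*(-10))*(-975) = (-321 + 50)*(-975) = -271*(-975) = 264225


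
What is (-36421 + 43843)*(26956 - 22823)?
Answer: 30675126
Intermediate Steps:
(-36421 + 43843)*(26956 - 22823) = 7422*4133 = 30675126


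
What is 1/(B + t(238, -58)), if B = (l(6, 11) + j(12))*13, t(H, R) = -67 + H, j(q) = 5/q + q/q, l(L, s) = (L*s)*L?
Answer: 12/64049 ≈ 0.00018736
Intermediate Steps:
l(L, s) = s*L**2
j(q) = 1 + 5/q (j(q) = 5/q + 1 = 1 + 5/q)
B = 61997/12 (B = (11*6**2 + (5 + 12)/12)*13 = (11*36 + (1/12)*17)*13 = (396 + 17/12)*13 = (4769/12)*13 = 61997/12 ≈ 5166.4)
1/(B + t(238, -58)) = 1/(61997/12 + (-67 + 238)) = 1/(61997/12 + 171) = 1/(64049/12) = 12/64049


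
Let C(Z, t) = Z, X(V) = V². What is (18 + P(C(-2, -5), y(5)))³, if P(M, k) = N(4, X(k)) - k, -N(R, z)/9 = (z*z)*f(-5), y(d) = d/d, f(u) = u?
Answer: 238328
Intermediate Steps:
y(d) = 1
N(R, z) = 45*z² (N(R, z) = -9*z*z*(-5) = -9*z²*(-5) = -(-45)*z² = 45*z²)
P(M, k) = -k + 45*k⁴ (P(M, k) = 45*(k²)² - k = 45*k⁴ - k = -k + 45*k⁴)
(18 + P(C(-2, -5), y(5)))³ = (18 + (-1*1 + 45*1⁴))³ = (18 + (-1 + 45*1))³ = (18 + (-1 + 45))³ = (18 + 44)³ = 62³ = 238328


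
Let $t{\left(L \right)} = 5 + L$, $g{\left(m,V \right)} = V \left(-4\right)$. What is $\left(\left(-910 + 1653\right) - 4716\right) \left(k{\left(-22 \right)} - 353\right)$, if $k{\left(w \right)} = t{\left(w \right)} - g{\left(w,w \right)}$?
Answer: $1819634$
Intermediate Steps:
$g{\left(m,V \right)} = - 4 V$
$k{\left(w \right)} = 5 + 5 w$ ($k{\left(w \right)} = \left(5 + w\right) - - 4 w = \left(5 + w\right) + 4 w = 5 + 5 w$)
$\left(\left(-910 + 1653\right) - 4716\right) \left(k{\left(-22 \right)} - 353\right) = \left(\left(-910 + 1653\right) - 4716\right) \left(\left(5 + 5 \left(-22\right)\right) - 353\right) = \left(743 - 4716\right) \left(\left(5 - 110\right) - 353\right) = - 3973 \left(-105 - 353\right) = \left(-3973\right) \left(-458\right) = 1819634$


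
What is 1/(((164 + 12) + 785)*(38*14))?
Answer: 1/511252 ≈ 1.9560e-6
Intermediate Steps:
1/(((164 + 12) + 785)*(38*14)) = 1/((176 + 785)*532) = 1/(961*532) = 1/511252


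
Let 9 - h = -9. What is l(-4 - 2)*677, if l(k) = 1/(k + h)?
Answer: 677/12 ≈ 56.417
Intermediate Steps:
h = 18 (h = 9 - 1*(-9) = 9 + 9 = 18)
l(k) = 1/(18 + k) (l(k) = 1/(k + 18) = 1/(18 + k))
l(-4 - 2)*677 = 677/(18 + (-4 - 2)) = 677/(18 - 6) = 677/12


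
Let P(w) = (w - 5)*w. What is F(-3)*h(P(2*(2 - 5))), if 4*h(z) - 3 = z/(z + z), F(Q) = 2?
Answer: 7/4 ≈ 1.7500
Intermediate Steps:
P(w) = w*(-5 + w) (P(w) = (-5 + w)*w = w*(-5 + w))
h(z) = 7/8 (h(z) = 3/4 + (z/(z + z))/4 = 3/4 + (z/((2*z)))/4 = 3/4 + ((1/(2*z))*z)/4 = 3/4 + (1/4)*(1/2) = 3/4 + 1/8 = 7/8)
F(-3)*h(P(2*(2 - 5))) = 2*(7/8) = 7/4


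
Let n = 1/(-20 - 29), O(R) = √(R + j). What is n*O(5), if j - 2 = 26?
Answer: -√33/49 ≈ -0.11724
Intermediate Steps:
j = 28 (j = 2 + 26 = 28)
O(R) = √(28 + R) (O(R) = √(R + 28) = √(28 + R))
n = -1/49 (n = 1/(-49) = -1/49 ≈ -0.020408)
n*O(5) = -√(28 + 5)/49 = -√33/49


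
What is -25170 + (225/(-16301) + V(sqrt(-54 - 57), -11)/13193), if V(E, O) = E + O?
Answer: -5413040518546/215059093 + I*sqrt(111)/13193 ≈ -25170.0 + 0.00079858*I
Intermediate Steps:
-25170 + (225/(-16301) + V(sqrt(-54 - 57), -11)/13193) = -25170 + (225/(-16301) + (sqrt(-54 - 57) - 11)/13193) = -25170 + (225*(-1/16301) + (sqrt(-111) - 11)*(1/13193)) = -25170 + (-225/16301 + (I*sqrt(111) - 11)*(1/13193)) = -25170 + (-225/16301 + (-11 + I*sqrt(111))*(1/13193)) = -25170 + (-225/16301 + (-11/13193 + I*sqrt(111)/13193)) = -25170 + (-3147736/215059093 + I*sqrt(111)/13193) = -5413040518546/215059093 + I*sqrt(111)/13193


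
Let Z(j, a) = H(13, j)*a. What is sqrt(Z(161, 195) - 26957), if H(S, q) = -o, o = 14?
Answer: I*sqrt(29687) ≈ 172.3*I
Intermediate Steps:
H(S, q) = -14 (H(S, q) = -1*14 = -14)
Z(j, a) = -14*a
sqrt(Z(161, 195) - 26957) = sqrt(-14*195 - 26957) = sqrt(-2730 - 26957) = sqrt(-29687) = I*sqrt(29687)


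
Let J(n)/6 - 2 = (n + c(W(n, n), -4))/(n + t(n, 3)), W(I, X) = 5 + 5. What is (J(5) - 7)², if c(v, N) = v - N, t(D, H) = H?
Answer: 5929/16 ≈ 370.56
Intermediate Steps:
W(I, X) = 10
J(n) = 12 + 6*(14 + n)/(3 + n) (J(n) = 12 + 6*((n + (10 - 1*(-4)))/(n + 3)) = 12 + 6*((n + (10 + 4))/(3 + n)) = 12 + 6*((n + 14)/(3 + n)) = 12 + 6*((14 + n)/(3 + n)) = 12 + 6*(14 + n)/(3 + n))
(J(5) - 7)² = (6*(20 + 3*5)/(3 + 5) - 7)² = (6*(20 + 15)/8 - 7)² = (6*(⅛)*35 - 7)² = (105/4 - 7)² = (77/4)² = 5929/16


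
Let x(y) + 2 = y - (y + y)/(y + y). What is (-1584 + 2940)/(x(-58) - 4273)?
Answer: -678/2167 ≈ -0.31287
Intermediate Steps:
x(y) = -3 + y (x(y) = -2 + (y - (y + y)/(y + y)) = -2 + (y - 2*y/(2*y)) = -2 + (y - 2*y*1/(2*y)) = -2 + (y - 1*1) = -2 + (y - 1) = -2 + (-1 + y) = -3 + y)
(-1584 + 2940)/(x(-58) - 4273) = (-1584 + 2940)/((-3 - 58) - 4273) = 1356/(-61 - 4273) = 1356/(-4334) = 1356*(-1/4334) = -678/2167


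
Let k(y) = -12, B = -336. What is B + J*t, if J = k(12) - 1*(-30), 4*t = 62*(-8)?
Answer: -2568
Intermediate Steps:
t = -124 (t = (62*(-8))/4 = (¼)*(-496) = -124)
J = 18 (J = -12 - 1*(-30) = -12 + 30 = 18)
B + J*t = -336 + 18*(-124) = -336 - 2232 = -2568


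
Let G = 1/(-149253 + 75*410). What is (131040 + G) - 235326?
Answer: -12358203859/118503 ≈ -1.0429e+5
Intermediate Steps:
G = -1/118503 (G = 1/(-149253 + 30750) = 1/(-118503) = -1/118503 ≈ -8.4386e-6)
(131040 + G) - 235326 = (131040 - 1/118503) - 235326 = 15528633119/118503 - 235326 = -12358203859/118503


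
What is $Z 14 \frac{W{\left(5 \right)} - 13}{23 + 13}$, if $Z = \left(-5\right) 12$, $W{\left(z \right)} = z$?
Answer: $\frac{560}{3} \approx 186.67$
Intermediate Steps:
$Z = -60$
$Z 14 \frac{W{\left(5 \right)} - 13}{23 + 13} = \left(-60\right) 14 \frac{5 - 13}{23 + 13} = - 840 \left(- \frac{8}{36}\right) = - 840 \left(\left(-8\right) \frac{1}{36}\right) = \left(-840\right) \left(- \frac{2}{9}\right) = \frac{560}{3}$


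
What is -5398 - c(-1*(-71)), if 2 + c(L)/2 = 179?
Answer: -5752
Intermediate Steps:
c(L) = 354 (c(L) = -4 + 2*179 = -4 + 358 = 354)
-5398 - c(-1*(-71)) = -5398 - 1*354 = -5398 - 354 = -5752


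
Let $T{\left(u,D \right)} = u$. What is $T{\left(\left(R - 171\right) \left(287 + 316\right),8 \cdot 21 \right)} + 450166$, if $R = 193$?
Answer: $463432$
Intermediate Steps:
$T{\left(\left(R - 171\right) \left(287 + 316\right),8 \cdot 21 \right)} + 450166 = \left(193 - 171\right) \left(287 + 316\right) + 450166 = 22 \cdot 603 + 450166 = 13266 + 450166 = 463432$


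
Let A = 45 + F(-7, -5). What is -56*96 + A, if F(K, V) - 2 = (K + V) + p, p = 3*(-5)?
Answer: -5356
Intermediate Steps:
p = -15
F(K, V) = -13 + K + V (F(K, V) = 2 + ((K + V) - 15) = 2 + (-15 + K + V) = -13 + K + V)
A = 20 (A = 45 + (-13 - 7 - 5) = 45 - 25 = 20)
-56*96 + A = -56*96 + 20 = -5376 + 20 = -5356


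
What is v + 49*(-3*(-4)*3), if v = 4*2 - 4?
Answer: 1768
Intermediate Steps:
v = 4 (v = 8 - 4 = 4)
v + 49*(-3*(-4)*3) = 4 + 49*(-3*(-4)*3) = 4 + 49*(-1*(-12)*3) = 4 + 49*(12*3) = 4 + 49*36 = 4 + 1764 = 1768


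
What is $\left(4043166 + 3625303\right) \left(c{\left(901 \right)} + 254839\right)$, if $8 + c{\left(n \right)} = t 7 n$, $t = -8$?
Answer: $1567243351875$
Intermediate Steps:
$c{\left(n \right)} = -8 - 56 n$ ($c{\left(n \right)} = -8 + \left(-8\right) 7 n = -8 - 56 n$)
$\left(4043166 + 3625303\right) \left(c{\left(901 \right)} + 254839\right) = \left(4043166 + 3625303\right) \left(\left(-8 - 50456\right) + 254839\right) = 7668469 \left(\left(-8 - 50456\right) + 254839\right) = 7668469 \left(-50464 + 254839\right) = 7668469 \cdot 204375 = 1567243351875$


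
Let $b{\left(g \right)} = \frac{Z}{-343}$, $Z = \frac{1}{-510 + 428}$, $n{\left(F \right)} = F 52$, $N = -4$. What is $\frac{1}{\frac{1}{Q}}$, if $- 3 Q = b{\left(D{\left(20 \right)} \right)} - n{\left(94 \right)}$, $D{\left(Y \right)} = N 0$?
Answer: $\frac{45826629}{28126} \approx 1629.3$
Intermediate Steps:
$n{\left(F \right)} = 52 F$
$Z = - \frac{1}{82}$ ($Z = \frac{1}{-82} = - \frac{1}{82} \approx -0.012195$)
$D{\left(Y \right)} = 0$ ($D{\left(Y \right)} = \left(-4\right) 0 = 0$)
$b{\left(g \right)} = \frac{1}{28126}$ ($b{\left(g \right)} = - \frac{1}{82 \left(-343\right)} = \left(- \frac{1}{82}\right) \left(- \frac{1}{343}\right) = \frac{1}{28126}$)
$Q = \frac{45826629}{28126}$ ($Q = - \frac{\frac{1}{28126} - 52 \cdot 94}{3} = - \frac{\frac{1}{28126} - 4888}{3} = \left(- \frac{1}{3}\right) \left(- \frac{137479887}{28126}\right) = \frac{45826629}{28126} \approx 1629.3$)
$\frac{1}{\frac{1}{Q}} = \frac{1}{\frac{1}{\frac{45826629}{28126}}} = \frac{1}{\frac{28126}{45826629}} = \frac{45826629}{28126}$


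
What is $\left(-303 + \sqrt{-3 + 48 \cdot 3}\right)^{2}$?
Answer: $\left(303 - \sqrt{141}\right)^{2} \approx 84754.0$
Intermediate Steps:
$\left(-303 + \sqrt{-3 + 48 \cdot 3}\right)^{2} = \left(-303 + \sqrt{-3 + 144}\right)^{2} = \left(-303 + \sqrt{141}\right)^{2}$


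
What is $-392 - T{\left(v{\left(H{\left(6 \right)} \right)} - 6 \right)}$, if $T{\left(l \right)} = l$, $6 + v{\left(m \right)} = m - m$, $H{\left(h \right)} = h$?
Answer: $-380$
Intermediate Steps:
$v{\left(m \right)} = -6$ ($v{\left(m \right)} = -6 + \left(m - m\right) = -6 + 0 = -6$)
$-392 - T{\left(v{\left(H{\left(6 \right)} \right)} - 6 \right)} = -392 - \left(-6 - 6\right) = -392 - -12 = -392 + 12 = -380$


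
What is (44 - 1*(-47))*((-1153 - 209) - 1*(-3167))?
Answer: 164255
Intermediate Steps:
(44 - 1*(-47))*((-1153 - 209) - 1*(-3167)) = (44 + 47)*(-1362 + 3167) = 91*1805 = 164255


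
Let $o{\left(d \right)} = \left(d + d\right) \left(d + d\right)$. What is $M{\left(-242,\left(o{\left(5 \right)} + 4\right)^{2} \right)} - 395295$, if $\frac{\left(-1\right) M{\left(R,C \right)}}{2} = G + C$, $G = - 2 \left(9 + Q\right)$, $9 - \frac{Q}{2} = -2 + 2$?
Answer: $-416819$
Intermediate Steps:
$Q = 18$ ($Q = 18 - 2 \left(-2 + 2\right) = 18 - 0 = 18 + 0 = 18$)
$G = -54$ ($G = - 2 \left(9 + 18\right) = \left(-2\right) 27 = -54$)
$o{\left(d \right)} = 4 d^{2}$ ($o{\left(d \right)} = 2 d 2 d = 4 d^{2}$)
$M{\left(R,C \right)} = 108 - 2 C$ ($M{\left(R,C \right)} = - 2 \left(-54 + C\right) = 108 - 2 C$)
$M{\left(-242,\left(o{\left(5 \right)} + 4\right)^{2} \right)} - 395295 = \left(108 - 2 \left(4 \cdot 5^{2} + 4\right)^{2}\right) - 395295 = \left(108 - 2 \left(4 \cdot 25 + 4\right)^{2}\right) - 395295 = \left(108 - 2 \left(100 + 4\right)^{2}\right) - 395295 = \left(108 - 2 \cdot 104^{2}\right) - 395295 = \left(108 - 21632\right) - 395295 = -21524 - 395295 = -416819$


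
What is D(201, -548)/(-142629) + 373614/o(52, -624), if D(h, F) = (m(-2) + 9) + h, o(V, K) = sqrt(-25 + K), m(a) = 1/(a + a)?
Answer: -839/570516 - 373614*I*sqrt(649)/649 ≈ -0.0014706 - 14666.0*I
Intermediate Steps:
m(a) = 1/(2*a)
D(h, F) = 35/4 + h (D(h, F) = ((1/2)/(-2) + 9) + h = ((1/2)*(-1/2) + 9) + h = (-1/4 + 9) + h = 35/4 + h)
D(201, -548)/(-142629) + 373614/o(52, -624) = (35/4 + 201)/(-142629) + 373614/(sqrt(-25 - 624)) = (839/4)*(-1/142629) + 373614/(sqrt(-649)) = -839/570516 + 373614/((I*sqrt(649))) = -839/570516 + 373614*(-I*sqrt(649)/649) = -839/570516 - 373614*I*sqrt(649)/649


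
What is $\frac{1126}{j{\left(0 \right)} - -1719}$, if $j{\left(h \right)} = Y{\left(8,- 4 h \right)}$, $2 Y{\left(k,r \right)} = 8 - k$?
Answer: $\frac{1126}{1719} \approx 0.65503$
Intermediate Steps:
$Y{\left(k,r \right)} = 4 - \frac{k}{2}$ ($Y{\left(k,r \right)} = \frac{8 - k}{2} = 4 - \frac{k}{2}$)
$j{\left(h \right)} = 0$ ($j{\left(h \right)} = 4 - 4 = 0$)
$\frac{1126}{j{\left(0 \right)} - -1719} = \frac{1126}{0 - -1719} = \frac{1126}{0 + 1719} = \frac{1126}{1719}$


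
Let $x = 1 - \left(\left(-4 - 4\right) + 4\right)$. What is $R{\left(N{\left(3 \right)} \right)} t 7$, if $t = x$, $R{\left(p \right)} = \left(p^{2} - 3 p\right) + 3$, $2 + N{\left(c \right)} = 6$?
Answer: $245$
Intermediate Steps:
$N{\left(c \right)} = 4$ ($N{\left(c \right)} = -2 + 6 = 4$)
$R{\left(p \right)} = 3 + p^{2} - 3 p$
$x = 5$ ($x = 1 - \left(-8 + 4\right) = 1 - -4 = 1 + 4 = 5$)
$t = 5$
$R{\left(N{\left(3 \right)} \right)} t 7 = \left(3 + 4^{2} - 12\right) 5 \cdot 7 = \left(3 + 16 - 12\right) 5 \cdot 7 = 7 \cdot 5 \cdot 7 = 35 \cdot 7 = 245$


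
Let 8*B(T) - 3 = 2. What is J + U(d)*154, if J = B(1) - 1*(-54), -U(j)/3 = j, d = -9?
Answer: 33701/8 ≈ 4212.6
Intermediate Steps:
B(T) = 5/8 (B(T) = 3/8 + (⅛)*2 = 3/8 + ¼ = 5/8)
U(j) = -3*j
J = 437/8 (J = 5/8 - 1*(-54) = 5/8 + 54 = 437/8 ≈ 54.625)
J + U(d)*154 = 437/8 - 3*(-9)*154 = 437/8 + 27*154 = 437/8 + 4158 = 33701/8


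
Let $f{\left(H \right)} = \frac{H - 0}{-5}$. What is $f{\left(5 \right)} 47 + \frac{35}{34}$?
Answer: $- \frac{1563}{34} \approx -45.971$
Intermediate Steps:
$f{\left(H \right)} = - \frac{H}{5}$ ($f{\left(H \right)} = \left(H + 0\right) \left(- \frac{1}{5}\right) = H \left(- \frac{1}{5}\right) = - \frac{H}{5}$)
$f{\left(5 \right)} 47 + \frac{35}{34} = \left(- \frac{1}{5}\right) 5 \cdot 47 + \frac{35}{34} = \left(-1\right) 47 + 35 \cdot \frac{1}{34} = -47 + \frac{35}{34} = - \frac{1563}{34}$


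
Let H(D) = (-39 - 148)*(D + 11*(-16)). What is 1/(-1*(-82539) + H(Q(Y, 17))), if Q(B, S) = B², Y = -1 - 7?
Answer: 1/103483 ≈ 9.6634e-6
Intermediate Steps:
Y = -8
H(D) = 32912 - 187*D (H(D) = -187*(D - 176) = -187*(-176 + D) = 32912 - 187*D)
1/(-1*(-82539) + H(Q(Y, 17))) = 1/(-1*(-82539) + (32912 - 187*(-8)²)) = 1/(82539 + (32912 - 187*64)) = 1/(82539 + (32912 - 11968)) = 1/(82539 + 20944) = 1/103483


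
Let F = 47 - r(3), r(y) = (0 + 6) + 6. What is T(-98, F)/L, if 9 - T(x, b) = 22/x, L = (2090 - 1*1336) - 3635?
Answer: -452/141169 ≈ -0.0032018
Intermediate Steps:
r(y) = 12 (r(y) = 6 + 6 = 12)
L = -2881 (L = (2090 - 1336) - 3635 = 754 - 3635 = -2881)
F = 35 (F = 47 - 1*12 = 47 - 12 = 35)
T(x, b) = 9 - 22/x
T(-98, F)/L = (9 - 22/(-98))/(-2881) = (9 - 22*(-1/98))*(-1/2881) = (9 + 11/49)*(-1/2881) = (452/49)*(-1/2881) = -452/141169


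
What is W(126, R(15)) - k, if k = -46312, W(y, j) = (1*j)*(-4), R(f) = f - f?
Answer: 46312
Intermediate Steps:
R(f) = 0
W(y, j) = -4*j (W(y, j) = j*(-4) = -4*j)
W(126, R(15)) - k = -4*0 - 1*(-46312) = 0 + 46312 = 46312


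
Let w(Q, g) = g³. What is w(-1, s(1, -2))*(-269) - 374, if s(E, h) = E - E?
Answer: -374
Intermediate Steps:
s(E, h) = 0
w(-1, s(1, -2))*(-269) - 374 = 0³*(-269) - 374 = 0*(-269) - 374 = 0 - 374 = -374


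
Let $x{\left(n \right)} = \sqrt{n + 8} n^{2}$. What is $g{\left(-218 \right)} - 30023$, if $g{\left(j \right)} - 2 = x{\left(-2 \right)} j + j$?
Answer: $-30239 - 872 \sqrt{6} \approx -32375.0$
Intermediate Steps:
$x{\left(n \right)} = n^{2} \sqrt{8 + n}$ ($x{\left(n \right)} = \sqrt{8 + n} n^{2} = n^{2} \sqrt{8 + n}$)
$g{\left(j \right)} = 2 + j + 4 j \sqrt{6}$ ($g{\left(j \right)} = 2 + \left(\left(-2\right)^{2} \sqrt{8 - 2} j + j\right) = 2 + \left(4 \sqrt{6} j + j\right) = 2 + \left(4 j \sqrt{6} + j\right) = 2 + \left(j + 4 j \sqrt{6}\right) = 2 + j + 4 j \sqrt{6}$)
$g{\left(-218 \right)} - 30023 = \left(2 - 218 + 4 \left(-218\right) \sqrt{6}\right) - 30023 = \left(2 - 218 - 872 \sqrt{6}\right) - 30023 = \left(-216 - 872 \sqrt{6}\right) - 30023 = -30239 - 872 \sqrt{6}$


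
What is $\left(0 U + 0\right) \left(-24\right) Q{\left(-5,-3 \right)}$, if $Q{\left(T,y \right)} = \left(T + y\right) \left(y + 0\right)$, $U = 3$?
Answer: $0$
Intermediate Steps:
$Q{\left(T,y \right)} = y \left(T + y\right)$ ($Q{\left(T,y \right)} = \left(T + y\right) y = y \left(T + y\right)$)
$\left(0 U + 0\right) \left(-24\right) Q{\left(-5,-3 \right)} = \left(0 \cdot 3 + 0\right) \left(-24\right) \left(- 3 \left(-5 - 3\right)\right) = \left(0 + 0\right) \left(-24\right) \left(\left(-3\right) \left(-8\right)\right) = 0 \left(-24\right) 24 = 0 \cdot 24 = 0$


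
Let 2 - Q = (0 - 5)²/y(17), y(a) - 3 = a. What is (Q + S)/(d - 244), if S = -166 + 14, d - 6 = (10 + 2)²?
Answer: 605/376 ≈ 1.6090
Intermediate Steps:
y(a) = 3 + a
d = 150 (d = 6 + (10 + 2)² = 6 + 12² = 6 + 144 = 150)
S = -152
Q = ¾ (Q = 2 - (0 - 5)²/(3 + 17) = 2 - (-5)²/20 = 2 - 25/20 = 2 - 1*5/4 = 2 - 5/4 = ¾ ≈ 0.75000)
(Q + S)/(d - 244) = (¾ - 152)/(150 - 244) = -605/4/(-94) = -605/4*(-1/94) = 605/376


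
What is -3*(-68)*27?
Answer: 5508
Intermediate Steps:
-3*(-68)*27 = 204*27 = 5508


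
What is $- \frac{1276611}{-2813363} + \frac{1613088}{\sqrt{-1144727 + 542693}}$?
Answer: $\frac{182373}{401909} - \frac{268848 i \sqrt{602034}}{100339} \approx 0.45377 - 2079.0 i$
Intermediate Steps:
$- \frac{1276611}{-2813363} + \frac{1613088}{\sqrt{-1144727 + 542693}} = \left(-1276611\right) \left(- \frac{1}{2813363}\right) + \frac{1613088}{\sqrt{-602034}} = \frac{182373}{401909} + \frac{1613088}{i \sqrt{602034}} = \frac{182373}{401909} + 1613088 \left(- \frac{i \sqrt{602034}}{602034}\right) = \frac{182373}{401909} - \frac{268848 i \sqrt{602034}}{100339}$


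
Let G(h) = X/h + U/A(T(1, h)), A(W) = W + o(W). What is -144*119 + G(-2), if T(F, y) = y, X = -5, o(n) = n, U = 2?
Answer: -17134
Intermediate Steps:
A(W) = 2*W (A(W) = W + W = 2*W)
G(h) = -4/h (G(h) = -5/h + 2/((2*h)) = -5/h + 2*(1/(2*h)) = -5/h + 1/h = -4/h)
-144*119 + G(-2) = -144*119 - 4/(-2) = -17136 - 4*(-½) = -17136 + 2 = -17134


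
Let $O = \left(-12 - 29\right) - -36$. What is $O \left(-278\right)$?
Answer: $1390$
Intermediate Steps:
$O = -5$ ($O = -41 + 36 = -5$)
$O \left(-278\right) = \left(-5\right) \left(-278\right) = 1390$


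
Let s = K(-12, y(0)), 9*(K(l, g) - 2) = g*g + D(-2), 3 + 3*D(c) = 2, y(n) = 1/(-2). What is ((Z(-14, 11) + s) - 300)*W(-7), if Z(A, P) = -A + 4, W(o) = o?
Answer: 211687/108 ≈ 1960.1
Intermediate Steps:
y(n) = -1/2
D(c) = -1/3 (D(c) = -1 + (1/3)*2 = -1 + 2/3 = -1/3)
Z(A, P) = 4 - A
K(l, g) = 53/27 + g**2/9 (K(l, g) = 2 + (g*g - 1/3)/9 = 2 + (g**2 - 1/3)/9 = 2 + (-1/3 + g**2)/9 = 2 + (-1/27 + g**2/9) = 53/27 + g**2/9)
s = 215/108 (s = 53/27 + (-1/2)**2/9 = 53/27 + (1/9)*(1/4) = 53/27 + 1/36 = 215/108 ≈ 1.9907)
((Z(-14, 11) + s) - 300)*W(-7) = (((4 - 1*(-14)) + 215/108) - 300)*(-7) = (((4 + 14) + 215/108) - 300)*(-7) = ((18 + 215/108) - 300)*(-7) = (2159/108 - 300)*(-7) = -30241/108*(-7) = 211687/108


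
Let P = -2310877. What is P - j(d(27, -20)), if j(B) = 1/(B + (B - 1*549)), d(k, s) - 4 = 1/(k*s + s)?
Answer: -350053958557/151481 ≈ -2.3109e+6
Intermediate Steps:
d(k, s) = 4 + 1/(s + k*s) (d(k, s) = 4 + 1/(k*s + s) = 4 + 1/(s + k*s))
j(B) = 1/(-549 + 2*B) (j(B) = 1/(B + (B - 549)) = 1/(B + (-549 + B)) = 1/(-549 + 2*B))
P - j(d(27, -20)) = -2310877 - 1/(-549 + 2*((1 + 4*(-20) + 4*27*(-20))/((-20)*(1 + 27)))) = -2310877 - 1/(-549 + 2*(-1/20*(1 - 80 - 2160)/28)) = -2310877 - 1/(-549 + 2*(-1/20*1/28*(-2239))) = -2310877 - 1/(-549 + 2*(2239/560)) = -2310877 - 1/(-549 + 2239/280) = -2310877 - 1/(-151481/280) = -2310877 - 1*(-280/151481) = -2310877 + 280/151481 = -350053958557/151481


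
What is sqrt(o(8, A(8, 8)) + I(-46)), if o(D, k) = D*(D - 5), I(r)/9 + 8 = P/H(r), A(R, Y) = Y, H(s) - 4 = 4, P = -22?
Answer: I*sqrt(291)/2 ≈ 8.5294*I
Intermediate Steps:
H(s) = 8 (H(s) = 4 + 4 = 8)
I(r) = -387/4 (I(r) = -72 + 9*(-22/8) = -72 + 9*(-22*1/8) = -72 + 9*(-11/4) = -72 - 99/4 = -387/4)
o(D, k) = D*(-5 + D)
sqrt(o(8, A(8, 8)) + I(-46)) = sqrt(8*(-5 + 8) - 387/4) = sqrt(8*3 - 387/4) = sqrt(24 - 387/4) = sqrt(-291/4) = I*sqrt(291)/2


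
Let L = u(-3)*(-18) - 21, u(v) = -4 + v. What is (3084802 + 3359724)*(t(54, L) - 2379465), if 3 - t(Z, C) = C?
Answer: -15335181400242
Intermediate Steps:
L = 105 (L = (-4 - 3)*(-18) - 21 = -7*(-18) - 21 = 126 - 21 = 105)
t(Z, C) = 3 - C
(3084802 + 3359724)*(t(54, L) - 2379465) = (3084802 + 3359724)*((3 - 1*105) - 2379465) = 6444526*((3 - 105) - 2379465) = 6444526*(-102 - 2379465) = 6444526*(-2379567) = -15335181400242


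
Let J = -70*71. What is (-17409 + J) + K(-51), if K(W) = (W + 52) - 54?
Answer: -22432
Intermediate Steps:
J = -4970
K(W) = -2 + W (K(W) = (52 + W) - 54 = -2 + W)
(-17409 + J) + K(-51) = (-17409 - 4970) + (-2 - 51) = -22379 - 53 = -22432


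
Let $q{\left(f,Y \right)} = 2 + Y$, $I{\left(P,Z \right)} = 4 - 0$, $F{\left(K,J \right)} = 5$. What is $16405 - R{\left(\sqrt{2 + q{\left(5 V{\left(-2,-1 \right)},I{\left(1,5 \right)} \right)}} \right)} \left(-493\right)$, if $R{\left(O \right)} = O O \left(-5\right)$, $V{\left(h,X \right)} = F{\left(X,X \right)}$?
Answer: $-3315$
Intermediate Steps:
$V{\left(h,X \right)} = 5$
$I{\left(P,Z \right)} = 4$ ($I{\left(P,Z \right)} = 4 + 0 = 4$)
$R{\left(O \right)} = - 5 O^{2}$ ($R{\left(O \right)} = O^{2} \left(-5\right) = - 5 O^{2}$)
$16405 - R{\left(\sqrt{2 + q{\left(5 V{\left(-2,-1 \right)},I{\left(1,5 \right)} \right)}} \right)} \left(-493\right) = 16405 - - 5 \left(\sqrt{2 + \left(2 + 4\right)}\right)^{2} \left(-493\right) = 16405 - - 5 \left(\sqrt{2 + 6}\right)^{2} \left(-493\right) = 16405 - - 5 \left(\sqrt{8}\right)^{2} \left(-493\right) = 16405 - - 5 \left(2 \sqrt{2}\right)^{2} \left(-493\right) = 16405 - \left(-5\right) 8 \left(-493\right) = 16405 - \left(-40\right) \left(-493\right) = 16405 - 19720 = -3315$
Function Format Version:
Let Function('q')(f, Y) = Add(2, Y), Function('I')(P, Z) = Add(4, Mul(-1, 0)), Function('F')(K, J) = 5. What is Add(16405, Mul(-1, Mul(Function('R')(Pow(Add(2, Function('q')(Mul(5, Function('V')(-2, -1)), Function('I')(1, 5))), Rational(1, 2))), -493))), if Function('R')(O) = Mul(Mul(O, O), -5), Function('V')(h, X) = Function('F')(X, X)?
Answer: -3315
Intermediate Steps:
Function('V')(h, X) = 5
Function('I')(P, Z) = 4 (Function('I')(P, Z) = Add(4, 0) = 4)
Function('R')(O) = Mul(-5, Pow(O, 2)) (Function('R')(O) = Mul(Pow(O, 2), -5) = Mul(-5, Pow(O, 2)))
Add(16405, Mul(-1, Mul(Function('R')(Pow(Add(2, Function('q')(Mul(5, Function('V')(-2, -1)), Function('I')(1, 5))), Rational(1, 2))), -493))) = Add(16405, Mul(-1, Mul(Mul(-5, Pow(Pow(Add(2, Add(2, 4)), Rational(1, 2)), 2)), -493))) = Add(16405, Mul(-1, Mul(Mul(-5, Pow(Pow(Add(2, 6), Rational(1, 2)), 2)), -493))) = Add(16405, Mul(-1, Mul(Mul(-5, Pow(Pow(8, Rational(1, 2)), 2)), -493))) = Add(16405, Mul(-1, Mul(Mul(-5, Pow(Mul(2, Pow(2, Rational(1, 2))), 2)), -493))) = Add(16405, Mul(-1, Mul(Mul(-5, 8), -493))) = Add(16405, Mul(-1, Mul(-40, -493))) = Add(16405, Mul(-1, 19720)) = Add(16405, -19720) = -3315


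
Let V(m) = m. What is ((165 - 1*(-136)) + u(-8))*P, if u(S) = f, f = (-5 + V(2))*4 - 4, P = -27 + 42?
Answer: 4275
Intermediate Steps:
P = 15
f = -16 (f = (-5 + 2)*4 - 4 = -3*4 - 4 = -12 - 4 = -16)
u(S) = -16
((165 - 1*(-136)) + u(-8))*P = ((165 - 1*(-136)) - 16)*15 = ((165 + 136) - 16)*15 = (301 - 16)*15 = 285*15 = 4275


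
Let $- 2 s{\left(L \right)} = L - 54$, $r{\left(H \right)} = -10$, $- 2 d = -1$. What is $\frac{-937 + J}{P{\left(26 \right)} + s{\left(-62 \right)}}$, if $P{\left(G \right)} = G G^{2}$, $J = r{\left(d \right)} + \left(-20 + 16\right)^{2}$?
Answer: $- \frac{931}{17634} \approx -0.052796$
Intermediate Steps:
$d = \frac{1}{2}$ ($d = \left(- \frac{1}{2}\right) \left(-1\right) = \frac{1}{2} \approx 0.5$)
$s{\left(L \right)} = 27 - \frac{L}{2}$ ($s{\left(L \right)} = - \frac{L - 54}{2} = - \frac{-54 + L}{2} = 27 - \frac{L}{2}$)
$J = 6$ ($J = -10 + \left(-20 + 16\right)^{2} = -10 + \left(-4\right)^{2} = -10 + 16 = 6$)
$P{\left(G \right)} = G^{3}$
$\frac{-937 + J}{P{\left(26 \right)} + s{\left(-62 \right)}} = \frac{-937 + 6}{26^{3} + \left(27 - -31\right)} = - \frac{931}{17576 + \left(27 + 31\right)} = - \frac{931}{17576 + 58} = - \frac{931}{17634}$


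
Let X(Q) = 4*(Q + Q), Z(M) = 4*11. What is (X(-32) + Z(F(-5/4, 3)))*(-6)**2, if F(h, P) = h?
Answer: -7632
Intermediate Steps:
Z(M) = 44
X(Q) = 8*Q (X(Q) = 4*(2*Q) = 8*Q)
(X(-32) + Z(F(-5/4, 3)))*(-6)**2 = (8*(-32) + 44)*(-6)**2 = (-256 + 44)*36 = -212*36 = -7632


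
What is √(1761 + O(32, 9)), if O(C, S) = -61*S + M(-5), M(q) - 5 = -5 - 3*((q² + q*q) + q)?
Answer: √1077 ≈ 32.818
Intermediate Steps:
M(q) = -6*q² - 3*q (M(q) = 5 + (-5 - 3*((q² + q*q) + q)) = 5 + (-5 - 3*((q² + q²) + q)) = 5 + (-5 - 3*(2*q² + q)) = 5 + (-5 - 3*(q + 2*q²)) = 5 + (-5 + (-6*q² - 3*q)) = 5 + (-5 - 6*q² - 3*q) = -6*q² - 3*q)
O(C, S) = -135 - 61*S (O(C, S) = -61*S - 3*(-5)*(1 + 2*(-5)) = -61*S - 3*(-5)*(1 - 10) = -61*S - 3*(-5)*(-9) = -61*S - 135 = -135 - 61*S)
√(1761 + O(32, 9)) = √(1761 + (-135 - 61*9)) = √(1761 + (-135 - 549)) = √(1761 - 684) = √1077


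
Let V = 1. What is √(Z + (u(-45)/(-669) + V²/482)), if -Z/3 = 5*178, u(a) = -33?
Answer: I*√30846557463170/107486 ≈ 51.672*I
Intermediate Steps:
Z = -2670 (Z = -15*178 = -3*890 = -2670)
√(Z + (u(-45)/(-669) + V²/482)) = √(-2670 + (-33/(-669) + 1²/482)) = √(-2670 + (-33*(-1/669) + 1*(1/482))) = √(-2670 + (11/223 + 1/482)) = √(-2670 + 5525/107486) = √(-286982095/107486) = I*√30846557463170/107486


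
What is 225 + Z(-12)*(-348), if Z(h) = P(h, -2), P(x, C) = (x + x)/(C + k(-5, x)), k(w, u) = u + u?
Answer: -1251/13 ≈ -96.231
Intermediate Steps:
k(w, u) = 2*u
P(x, C) = 2*x/(C + 2*x) (P(x, C) = (x + x)/(C + 2*x) = (2*x)/(C + 2*x) = 2*x/(C + 2*x))
Z(h) = 2*h/(-2 + 2*h)
225 + Z(-12)*(-348) = 225 - 12/(-1 - 12)*(-348) = 225 - 12/(-13)*(-348) = 225 - 12*(-1/13)*(-348) = 225 + (12/13)*(-348) = 225 - 4176/13 = -1251/13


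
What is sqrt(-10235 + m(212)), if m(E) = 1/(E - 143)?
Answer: I*sqrt(48728766)/69 ≈ 101.17*I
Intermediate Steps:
m(E) = 1/(-143 + E)
sqrt(-10235 + m(212)) = sqrt(-10235 + 1/(-143 + 212)) = sqrt(-10235 + 1/69) = sqrt(-706214/69) = I*sqrt(48728766)/69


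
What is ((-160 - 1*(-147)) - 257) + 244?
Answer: -26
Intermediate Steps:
((-160 - 1*(-147)) - 257) + 244 = ((-160 + 147) - 257) + 244 = (-13 - 257) + 244 = -270 + 244 = -26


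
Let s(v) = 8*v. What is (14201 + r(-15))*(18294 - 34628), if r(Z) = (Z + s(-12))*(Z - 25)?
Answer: -304482094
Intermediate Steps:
r(Z) = (-96 + Z)*(-25 + Z) (r(Z) = (Z + 8*(-12))*(Z - 25) = (Z - 96)*(-25 + Z) = (-96 + Z)*(-25 + Z))
(14201 + r(-15))*(18294 - 34628) = (14201 + (2400 + (-15)² - 121*(-15)))*(18294 - 34628) = (14201 + (2400 + 225 + 1815))*(-16334) = (14201 + 4440)*(-16334) = 18641*(-16334) = -304482094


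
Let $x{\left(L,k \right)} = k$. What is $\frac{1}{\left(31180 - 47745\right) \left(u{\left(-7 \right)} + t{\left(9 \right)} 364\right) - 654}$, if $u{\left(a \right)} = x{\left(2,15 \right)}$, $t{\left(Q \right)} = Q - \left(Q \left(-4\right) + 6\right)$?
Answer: $- \frac{1}{235405869} \approx -4.248 \cdot 10^{-9}$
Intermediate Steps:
$t{\left(Q \right)} = -6 + 5 Q$ ($t{\left(Q \right)} = Q - \left(- 4 Q + 6\right) = Q - \left(6 - 4 Q\right) = Q + \left(-6 + 4 Q\right) = -6 + 5 Q$)
$u{\left(a \right)} = 15$
$\frac{1}{\left(31180 - 47745\right) \left(u{\left(-7 \right)} + t{\left(9 \right)} 364\right) - 654} = \frac{1}{\left(31180 - 47745\right) \left(15 + \left(-6 + 5 \cdot 9\right) 364\right) - 654} = \frac{1}{- 16565 \left(15 + \left(-6 + 45\right) 364\right) - 654} = \frac{1}{- 16565 \left(15 + 39 \cdot 364\right) - 654} = \frac{1}{- 16565 \left(15 + 14196\right) - 654} = \frac{1}{\left(-16565\right) 14211 - 654} = \frac{1}{-235405215 - 654} = \frac{1}{-235405869} = - \frac{1}{235405869}$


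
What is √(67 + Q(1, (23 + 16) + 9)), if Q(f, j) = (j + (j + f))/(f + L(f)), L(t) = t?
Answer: √462/2 ≈ 10.747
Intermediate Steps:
Q(f, j) = (f + 2*j)/(2*f) (Q(f, j) = (j + (j + f))/(f + f) = (j + (f + j))/((2*f)) = (f + 2*j)*(1/(2*f)) = (f + 2*j)/(2*f))
√(67 + Q(1, (23 + 16) + 9)) = √(67 + (((23 + 16) + 9) + (½)*1)/1) = √(67 + 1*((39 + 9) + ½)) = √(67 + 1*(48 + ½)) = √(67 + 1*(97/2)) = √(67 + 97/2) = √(231/2) = √462/2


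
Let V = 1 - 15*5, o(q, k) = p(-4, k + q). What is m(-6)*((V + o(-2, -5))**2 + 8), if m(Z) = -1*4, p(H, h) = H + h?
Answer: -28932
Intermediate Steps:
o(q, k) = -4 + k + q (o(q, k) = -4 + (k + q) = -4 + k + q)
V = -74 (V = 1 - 3*25 = 1 - 75 = -74)
m(Z) = -4
m(-6)*((V + o(-2, -5))**2 + 8) = -4*((-74 + (-4 - 5 - 2))**2 + 8) = -4*((-74 - 11)**2 + 8) = -4*((-85)**2 + 8) = -4*(7225 + 8) = -4*7233 = -28932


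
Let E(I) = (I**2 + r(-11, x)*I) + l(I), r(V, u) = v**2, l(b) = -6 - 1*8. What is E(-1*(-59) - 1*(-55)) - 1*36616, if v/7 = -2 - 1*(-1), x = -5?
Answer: -18048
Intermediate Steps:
v = -7 (v = 7*(-2 - 1*(-1)) = 7*(-2 + 1) = 7*(-1) = -7)
l(b) = -14 (l(b) = -6 - 8 = -14)
r(V, u) = 49 (r(V, u) = (-7)**2 = 49)
E(I) = -14 + I**2 + 49*I (E(I) = (I**2 + 49*I) - 14 = -14 + I**2 + 49*I)
E(-1*(-59) - 1*(-55)) - 1*36616 = (-14 + (-1*(-59) - 1*(-55))**2 + 49*(-1*(-59) - 1*(-55))) - 1*36616 = (-14 + (59 + 55)**2 + 49*(59 + 55)) - 36616 = (-14 + 114**2 + 49*114) - 36616 = (-14 + 12996 + 5586) - 36616 = 18568 - 36616 = -18048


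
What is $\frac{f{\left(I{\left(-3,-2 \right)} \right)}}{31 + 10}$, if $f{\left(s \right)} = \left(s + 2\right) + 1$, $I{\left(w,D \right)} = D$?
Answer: $\frac{1}{41} \approx 0.02439$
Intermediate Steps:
$f{\left(s \right)} = 3 + s$ ($f{\left(s \right)} = \left(2 + s\right) + 1 = 3 + s$)
$\frac{f{\left(I{\left(-3,-2 \right)} \right)}}{31 + 10} = \frac{3 - 2}{31 + 10} = \frac{1}{41} \cdot 1 = \frac{1}{41}$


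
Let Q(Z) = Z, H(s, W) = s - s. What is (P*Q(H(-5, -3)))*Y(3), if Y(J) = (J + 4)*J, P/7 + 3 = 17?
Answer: 0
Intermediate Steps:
H(s, W) = 0
P = 98 (P = -21 + 7*17 = -21 + 119 = 98)
Y(J) = J*(4 + J) (Y(J) = (4 + J)*J = J*(4 + J))
(P*Q(H(-5, -3)))*Y(3) = (98*0)*(3*(4 + 3)) = 0*(3*7) = 0*21 = 0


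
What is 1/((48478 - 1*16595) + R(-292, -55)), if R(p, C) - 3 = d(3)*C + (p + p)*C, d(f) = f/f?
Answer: 1/63951 ≈ 1.5637e-5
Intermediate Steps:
d(f) = 1
R(p, C) = 3 + C + 2*C*p (R(p, C) = 3 + (1*C + (p + p)*C) = 3 + (C + (2*p)*C) = 3 + (C + 2*C*p) = 3 + C + 2*C*p)
1/((48478 - 1*16595) + R(-292, -55)) = 1/((48478 - 1*16595) + (3 - 55 + 2*(-55)*(-292))) = 1/((48478 - 16595) + (3 - 55 + 32120)) = 1/(31883 + 32068) = 1/63951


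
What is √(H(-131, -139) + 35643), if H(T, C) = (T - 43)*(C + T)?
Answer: √82623 ≈ 287.44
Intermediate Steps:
H(T, C) = (-43 + T)*(C + T)
√(H(-131, -139) + 35643) = √(((-131)² - 43*(-139) - 43*(-131) - 139*(-131)) + 35643) = √((17161 + 5977 + 5633 + 18209) + 35643) = √(46980 + 35643) = √82623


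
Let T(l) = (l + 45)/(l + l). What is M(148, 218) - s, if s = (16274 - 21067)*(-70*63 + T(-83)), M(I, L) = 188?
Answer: -1754275119/83 ≈ -2.1136e+7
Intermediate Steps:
T(l) = (45 + l)/(2*l) (T(l) = (45 + l)/((2*l)) = (45 + l)*(1/(2*l)) = (45 + l)/(2*l))
s = 1754290723/83 (s = (16274 - 21067)*(-70*63 + (½)*(45 - 83)/(-83)) = -4793*(-4410 + (½)*(-1/83)*(-38)) = -4793*(-4410 + 19/83) = -4793*(-366011/83) = 1754290723/83 ≈ 2.1136e+7)
M(148, 218) - s = 188 - 1*1754290723/83 = 188 - 1754290723/83 = -1754275119/83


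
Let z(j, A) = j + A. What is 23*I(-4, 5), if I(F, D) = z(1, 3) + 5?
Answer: 207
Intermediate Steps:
z(j, A) = A + j
I(F, D) = 9 (I(F, D) = (3 + 1) + 5 = 4 + 5 = 9)
23*I(-4, 5) = 23*9 = 207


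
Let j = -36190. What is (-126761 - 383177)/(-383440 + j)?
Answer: 254969/209815 ≈ 1.2152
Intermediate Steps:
(-126761 - 383177)/(-383440 + j) = (-126761 - 383177)/(-383440 - 36190) = -509938/(-419630) = -509938*(-1/419630) = 254969/209815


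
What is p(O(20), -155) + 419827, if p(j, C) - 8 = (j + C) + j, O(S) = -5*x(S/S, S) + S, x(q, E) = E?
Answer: 419520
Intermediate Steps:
O(S) = -4*S (O(S) = -5*S + S = -4*S)
p(j, C) = 8 + C + 2*j (p(j, C) = 8 + ((j + C) + j) = 8 + ((C + j) + j) = 8 + (C + 2*j) = 8 + C + 2*j)
p(O(20), -155) + 419827 = (8 - 155 + 2*(-4*20)) + 419827 = (8 - 155 + 2*(-80)) + 419827 = (8 - 155 - 160) + 419827 = -307 + 419827 = 419520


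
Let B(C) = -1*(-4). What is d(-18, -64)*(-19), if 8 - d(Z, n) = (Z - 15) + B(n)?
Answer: -703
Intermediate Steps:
B(C) = 4
d(Z, n) = 19 - Z (d(Z, n) = 8 - ((Z - 15) + 4) = 8 - ((-15 + Z) + 4) = 8 - (-11 + Z) = 8 + (11 - Z) = 19 - Z)
d(-18, -64)*(-19) = (19 - 1*(-18))*(-19) = (19 + 18)*(-19) = 37*(-19) = -703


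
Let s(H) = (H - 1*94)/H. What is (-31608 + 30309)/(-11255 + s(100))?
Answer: 64950/562747 ≈ 0.11542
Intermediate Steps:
s(H) = (-94 + H)/H (s(H) = (H - 94)/H = (-94 + H)/H)
(-31608 + 30309)/(-11255 + s(100)) = (-31608 + 30309)/(-11255 + (-94 + 100)/100) = -1299/(-11255 + (1/100)*6) = -1299/(-11255 + 3/50) = -1299/(-562747/50) = -1299*(-50/562747) = 64950/562747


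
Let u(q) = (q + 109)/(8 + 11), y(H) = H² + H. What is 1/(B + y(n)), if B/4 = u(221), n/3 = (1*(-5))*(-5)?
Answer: 19/109620 ≈ 0.00017333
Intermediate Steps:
n = 75 (n = 3*((1*(-5))*(-5)) = 3*(-5*(-5)) = 3*25 = 75)
y(H) = H + H²
u(q) = 109/19 + q/19 (u(q) = (109 + q)/19 = (109 + q)*(1/19) = 109/19 + q/19)
B = 1320/19 (B = 4*(109/19 + (1/19)*221) = 4*(109/19 + 221/19) = 4*(330/19) = 1320/19 ≈ 69.474)
1/(B + y(n)) = 1/(1320/19 + 75*(1 + 75)) = 1/(1320/19 + 75*76) = 1/(1320/19 + 5700) = 1/(109620/19) = 19/109620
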